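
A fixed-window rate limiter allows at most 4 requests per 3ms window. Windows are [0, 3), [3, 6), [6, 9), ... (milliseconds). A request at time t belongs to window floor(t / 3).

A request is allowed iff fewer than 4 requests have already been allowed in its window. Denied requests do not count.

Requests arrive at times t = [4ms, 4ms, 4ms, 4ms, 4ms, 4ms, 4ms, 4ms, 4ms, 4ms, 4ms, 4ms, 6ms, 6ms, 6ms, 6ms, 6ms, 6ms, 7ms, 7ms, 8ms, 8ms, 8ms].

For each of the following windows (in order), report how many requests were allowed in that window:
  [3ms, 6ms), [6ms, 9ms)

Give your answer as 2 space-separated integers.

Answer: 4 4

Derivation:
Processing requests:
  req#1 t=4ms (window 1): ALLOW
  req#2 t=4ms (window 1): ALLOW
  req#3 t=4ms (window 1): ALLOW
  req#4 t=4ms (window 1): ALLOW
  req#5 t=4ms (window 1): DENY
  req#6 t=4ms (window 1): DENY
  req#7 t=4ms (window 1): DENY
  req#8 t=4ms (window 1): DENY
  req#9 t=4ms (window 1): DENY
  req#10 t=4ms (window 1): DENY
  req#11 t=4ms (window 1): DENY
  req#12 t=4ms (window 1): DENY
  req#13 t=6ms (window 2): ALLOW
  req#14 t=6ms (window 2): ALLOW
  req#15 t=6ms (window 2): ALLOW
  req#16 t=6ms (window 2): ALLOW
  req#17 t=6ms (window 2): DENY
  req#18 t=6ms (window 2): DENY
  req#19 t=7ms (window 2): DENY
  req#20 t=7ms (window 2): DENY
  req#21 t=8ms (window 2): DENY
  req#22 t=8ms (window 2): DENY
  req#23 t=8ms (window 2): DENY

Allowed counts by window: 4 4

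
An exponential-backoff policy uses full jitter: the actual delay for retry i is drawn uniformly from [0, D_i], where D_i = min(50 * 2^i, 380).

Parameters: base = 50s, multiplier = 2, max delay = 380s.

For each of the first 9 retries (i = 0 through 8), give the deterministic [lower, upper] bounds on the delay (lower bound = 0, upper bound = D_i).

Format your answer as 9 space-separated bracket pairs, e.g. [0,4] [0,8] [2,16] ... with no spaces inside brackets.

Answer: [0,50] [0,100] [0,200] [0,380] [0,380] [0,380] [0,380] [0,380] [0,380]

Derivation:
Computing bounds per retry:
  i=0: D_i=min(50*2^0,380)=50, bounds=[0,50]
  i=1: D_i=min(50*2^1,380)=100, bounds=[0,100]
  i=2: D_i=min(50*2^2,380)=200, bounds=[0,200]
  i=3: D_i=min(50*2^3,380)=380, bounds=[0,380]
  i=4: D_i=min(50*2^4,380)=380, bounds=[0,380]
  i=5: D_i=min(50*2^5,380)=380, bounds=[0,380]
  i=6: D_i=min(50*2^6,380)=380, bounds=[0,380]
  i=7: D_i=min(50*2^7,380)=380, bounds=[0,380]
  i=8: D_i=min(50*2^8,380)=380, bounds=[0,380]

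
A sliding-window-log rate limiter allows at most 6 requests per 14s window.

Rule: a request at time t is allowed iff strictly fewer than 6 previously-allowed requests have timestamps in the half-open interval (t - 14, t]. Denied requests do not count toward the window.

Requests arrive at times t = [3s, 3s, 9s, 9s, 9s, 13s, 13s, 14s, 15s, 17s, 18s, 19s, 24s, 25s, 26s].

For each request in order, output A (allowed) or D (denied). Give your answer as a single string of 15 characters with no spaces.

Tracking allowed requests in the window:
  req#1 t=3s: ALLOW
  req#2 t=3s: ALLOW
  req#3 t=9s: ALLOW
  req#4 t=9s: ALLOW
  req#5 t=9s: ALLOW
  req#6 t=13s: ALLOW
  req#7 t=13s: DENY
  req#8 t=14s: DENY
  req#9 t=15s: DENY
  req#10 t=17s: ALLOW
  req#11 t=18s: ALLOW
  req#12 t=19s: DENY
  req#13 t=24s: ALLOW
  req#14 t=25s: ALLOW
  req#15 t=26s: ALLOW

Answer: AAAAAADDDAADAAA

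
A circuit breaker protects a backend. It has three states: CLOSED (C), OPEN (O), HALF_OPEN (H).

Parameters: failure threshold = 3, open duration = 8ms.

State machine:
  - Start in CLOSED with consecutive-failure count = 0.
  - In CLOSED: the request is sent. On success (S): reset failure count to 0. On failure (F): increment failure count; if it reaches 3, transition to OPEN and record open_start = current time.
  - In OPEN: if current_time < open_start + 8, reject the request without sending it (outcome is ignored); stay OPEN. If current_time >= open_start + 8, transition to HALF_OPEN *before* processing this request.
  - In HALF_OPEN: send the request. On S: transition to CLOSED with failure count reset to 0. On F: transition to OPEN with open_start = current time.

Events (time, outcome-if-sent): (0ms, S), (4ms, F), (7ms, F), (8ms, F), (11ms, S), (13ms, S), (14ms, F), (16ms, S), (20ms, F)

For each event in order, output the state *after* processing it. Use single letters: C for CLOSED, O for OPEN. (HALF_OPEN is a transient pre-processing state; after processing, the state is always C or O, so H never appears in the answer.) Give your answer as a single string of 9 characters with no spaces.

Answer: CCCOOOOCC

Derivation:
State after each event:
  event#1 t=0ms outcome=S: state=CLOSED
  event#2 t=4ms outcome=F: state=CLOSED
  event#3 t=7ms outcome=F: state=CLOSED
  event#4 t=8ms outcome=F: state=OPEN
  event#5 t=11ms outcome=S: state=OPEN
  event#6 t=13ms outcome=S: state=OPEN
  event#7 t=14ms outcome=F: state=OPEN
  event#8 t=16ms outcome=S: state=CLOSED
  event#9 t=20ms outcome=F: state=CLOSED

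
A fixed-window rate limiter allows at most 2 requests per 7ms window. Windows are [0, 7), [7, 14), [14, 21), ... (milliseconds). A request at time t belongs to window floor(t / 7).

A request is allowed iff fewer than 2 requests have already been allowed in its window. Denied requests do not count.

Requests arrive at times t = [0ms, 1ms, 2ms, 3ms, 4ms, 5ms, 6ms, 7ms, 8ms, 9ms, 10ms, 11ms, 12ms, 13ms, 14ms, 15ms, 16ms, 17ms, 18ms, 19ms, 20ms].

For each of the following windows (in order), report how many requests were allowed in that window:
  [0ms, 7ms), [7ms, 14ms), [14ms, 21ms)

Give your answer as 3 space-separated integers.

Processing requests:
  req#1 t=0ms (window 0): ALLOW
  req#2 t=1ms (window 0): ALLOW
  req#3 t=2ms (window 0): DENY
  req#4 t=3ms (window 0): DENY
  req#5 t=4ms (window 0): DENY
  req#6 t=5ms (window 0): DENY
  req#7 t=6ms (window 0): DENY
  req#8 t=7ms (window 1): ALLOW
  req#9 t=8ms (window 1): ALLOW
  req#10 t=9ms (window 1): DENY
  req#11 t=10ms (window 1): DENY
  req#12 t=11ms (window 1): DENY
  req#13 t=12ms (window 1): DENY
  req#14 t=13ms (window 1): DENY
  req#15 t=14ms (window 2): ALLOW
  req#16 t=15ms (window 2): ALLOW
  req#17 t=16ms (window 2): DENY
  req#18 t=17ms (window 2): DENY
  req#19 t=18ms (window 2): DENY
  req#20 t=19ms (window 2): DENY
  req#21 t=20ms (window 2): DENY

Allowed counts by window: 2 2 2

Answer: 2 2 2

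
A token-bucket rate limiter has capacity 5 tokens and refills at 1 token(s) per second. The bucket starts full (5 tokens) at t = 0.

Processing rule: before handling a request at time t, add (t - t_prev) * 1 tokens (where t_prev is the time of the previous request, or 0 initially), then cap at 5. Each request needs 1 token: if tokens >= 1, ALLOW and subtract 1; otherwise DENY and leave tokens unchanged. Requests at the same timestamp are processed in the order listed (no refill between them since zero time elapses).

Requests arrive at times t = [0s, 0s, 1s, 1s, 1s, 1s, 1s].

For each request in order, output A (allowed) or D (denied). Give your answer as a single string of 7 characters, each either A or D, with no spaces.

Answer: AAAAAAD

Derivation:
Simulating step by step:
  req#1 t=0s: ALLOW
  req#2 t=0s: ALLOW
  req#3 t=1s: ALLOW
  req#4 t=1s: ALLOW
  req#5 t=1s: ALLOW
  req#6 t=1s: ALLOW
  req#7 t=1s: DENY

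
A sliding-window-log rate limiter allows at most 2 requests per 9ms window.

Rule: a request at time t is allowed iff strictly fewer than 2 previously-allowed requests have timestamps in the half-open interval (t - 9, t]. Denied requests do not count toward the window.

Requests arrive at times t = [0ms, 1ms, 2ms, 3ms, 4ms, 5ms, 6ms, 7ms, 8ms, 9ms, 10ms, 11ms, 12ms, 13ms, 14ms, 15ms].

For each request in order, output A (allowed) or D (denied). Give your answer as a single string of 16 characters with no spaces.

Tracking allowed requests in the window:
  req#1 t=0ms: ALLOW
  req#2 t=1ms: ALLOW
  req#3 t=2ms: DENY
  req#4 t=3ms: DENY
  req#5 t=4ms: DENY
  req#6 t=5ms: DENY
  req#7 t=6ms: DENY
  req#8 t=7ms: DENY
  req#9 t=8ms: DENY
  req#10 t=9ms: ALLOW
  req#11 t=10ms: ALLOW
  req#12 t=11ms: DENY
  req#13 t=12ms: DENY
  req#14 t=13ms: DENY
  req#15 t=14ms: DENY
  req#16 t=15ms: DENY

Answer: AADDDDDDDAADDDDD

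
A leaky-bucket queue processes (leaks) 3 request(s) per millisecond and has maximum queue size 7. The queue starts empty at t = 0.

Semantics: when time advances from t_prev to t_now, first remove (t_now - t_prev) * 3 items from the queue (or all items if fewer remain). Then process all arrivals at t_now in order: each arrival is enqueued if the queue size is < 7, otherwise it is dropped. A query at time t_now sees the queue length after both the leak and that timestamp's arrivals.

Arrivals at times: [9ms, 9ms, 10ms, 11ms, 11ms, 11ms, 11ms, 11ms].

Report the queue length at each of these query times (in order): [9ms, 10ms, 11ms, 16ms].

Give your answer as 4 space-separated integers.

Queue lengths at query times:
  query t=9ms: backlog = 2
  query t=10ms: backlog = 1
  query t=11ms: backlog = 5
  query t=16ms: backlog = 0

Answer: 2 1 5 0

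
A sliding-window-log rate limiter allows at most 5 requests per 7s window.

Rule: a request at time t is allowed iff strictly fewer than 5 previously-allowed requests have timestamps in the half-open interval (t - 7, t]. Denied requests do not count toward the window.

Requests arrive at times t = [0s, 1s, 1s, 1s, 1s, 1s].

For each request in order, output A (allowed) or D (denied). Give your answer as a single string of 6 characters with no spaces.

Tracking allowed requests in the window:
  req#1 t=0s: ALLOW
  req#2 t=1s: ALLOW
  req#3 t=1s: ALLOW
  req#4 t=1s: ALLOW
  req#5 t=1s: ALLOW
  req#6 t=1s: DENY

Answer: AAAAAD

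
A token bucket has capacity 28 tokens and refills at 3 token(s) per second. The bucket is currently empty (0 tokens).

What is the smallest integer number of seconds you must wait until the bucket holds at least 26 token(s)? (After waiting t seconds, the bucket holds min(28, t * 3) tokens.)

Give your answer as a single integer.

Answer: 9

Derivation:
Need t * 3 >= 26, so t >= 26/3.
Smallest integer t = ceil(26/3) = 9.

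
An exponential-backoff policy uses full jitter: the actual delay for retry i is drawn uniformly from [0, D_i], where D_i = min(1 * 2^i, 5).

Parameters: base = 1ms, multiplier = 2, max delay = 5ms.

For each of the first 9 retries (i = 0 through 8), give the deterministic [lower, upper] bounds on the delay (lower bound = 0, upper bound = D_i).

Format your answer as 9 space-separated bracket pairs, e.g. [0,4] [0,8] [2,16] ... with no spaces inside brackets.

Answer: [0,1] [0,2] [0,4] [0,5] [0,5] [0,5] [0,5] [0,5] [0,5]

Derivation:
Computing bounds per retry:
  i=0: D_i=min(1*2^0,5)=1, bounds=[0,1]
  i=1: D_i=min(1*2^1,5)=2, bounds=[0,2]
  i=2: D_i=min(1*2^2,5)=4, bounds=[0,4]
  i=3: D_i=min(1*2^3,5)=5, bounds=[0,5]
  i=4: D_i=min(1*2^4,5)=5, bounds=[0,5]
  i=5: D_i=min(1*2^5,5)=5, bounds=[0,5]
  i=6: D_i=min(1*2^6,5)=5, bounds=[0,5]
  i=7: D_i=min(1*2^7,5)=5, bounds=[0,5]
  i=8: D_i=min(1*2^8,5)=5, bounds=[0,5]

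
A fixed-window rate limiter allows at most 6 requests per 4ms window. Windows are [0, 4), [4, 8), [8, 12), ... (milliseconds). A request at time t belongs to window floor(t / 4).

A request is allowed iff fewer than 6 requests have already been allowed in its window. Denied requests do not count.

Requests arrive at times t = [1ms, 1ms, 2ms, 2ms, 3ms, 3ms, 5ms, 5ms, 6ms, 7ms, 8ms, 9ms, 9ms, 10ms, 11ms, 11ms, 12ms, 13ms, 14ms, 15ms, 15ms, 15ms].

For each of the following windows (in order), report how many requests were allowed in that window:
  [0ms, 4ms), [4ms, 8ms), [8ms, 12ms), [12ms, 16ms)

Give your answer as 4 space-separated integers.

Processing requests:
  req#1 t=1ms (window 0): ALLOW
  req#2 t=1ms (window 0): ALLOW
  req#3 t=2ms (window 0): ALLOW
  req#4 t=2ms (window 0): ALLOW
  req#5 t=3ms (window 0): ALLOW
  req#6 t=3ms (window 0): ALLOW
  req#7 t=5ms (window 1): ALLOW
  req#8 t=5ms (window 1): ALLOW
  req#9 t=6ms (window 1): ALLOW
  req#10 t=7ms (window 1): ALLOW
  req#11 t=8ms (window 2): ALLOW
  req#12 t=9ms (window 2): ALLOW
  req#13 t=9ms (window 2): ALLOW
  req#14 t=10ms (window 2): ALLOW
  req#15 t=11ms (window 2): ALLOW
  req#16 t=11ms (window 2): ALLOW
  req#17 t=12ms (window 3): ALLOW
  req#18 t=13ms (window 3): ALLOW
  req#19 t=14ms (window 3): ALLOW
  req#20 t=15ms (window 3): ALLOW
  req#21 t=15ms (window 3): ALLOW
  req#22 t=15ms (window 3): ALLOW

Allowed counts by window: 6 4 6 6

Answer: 6 4 6 6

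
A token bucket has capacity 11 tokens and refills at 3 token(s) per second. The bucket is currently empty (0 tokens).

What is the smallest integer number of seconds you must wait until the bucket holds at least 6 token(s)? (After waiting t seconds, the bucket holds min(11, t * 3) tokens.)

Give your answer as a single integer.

Need t * 3 >= 6, so t >= 6/3.
Smallest integer t = ceil(6/3) = 2.

Answer: 2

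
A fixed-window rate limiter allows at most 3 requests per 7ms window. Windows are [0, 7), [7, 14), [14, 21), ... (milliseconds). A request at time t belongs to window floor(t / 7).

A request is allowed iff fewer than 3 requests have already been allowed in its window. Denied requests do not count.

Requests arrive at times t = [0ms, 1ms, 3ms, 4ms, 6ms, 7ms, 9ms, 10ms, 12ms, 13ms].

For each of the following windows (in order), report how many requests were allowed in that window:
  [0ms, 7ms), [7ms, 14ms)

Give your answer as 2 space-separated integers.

Processing requests:
  req#1 t=0ms (window 0): ALLOW
  req#2 t=1ms (window 0): ALLOW
  req#3 t=3ms (window 0): ALLOW
  req#4 t=4ms (window 0): DENY
  req#5 t=6ms (window 0): DENY
  req#6 t=7ms (window 1): ALLOW
  req#7 t=9ms (window 1): ALLOW
  req#8 t=10ms (window 1): ALLOW
  req#9 t=12ms (window 1): DENY
  req#10 t=13ms (window 1): DENY

Allowed counts by window: 3 3

Answer: 3 3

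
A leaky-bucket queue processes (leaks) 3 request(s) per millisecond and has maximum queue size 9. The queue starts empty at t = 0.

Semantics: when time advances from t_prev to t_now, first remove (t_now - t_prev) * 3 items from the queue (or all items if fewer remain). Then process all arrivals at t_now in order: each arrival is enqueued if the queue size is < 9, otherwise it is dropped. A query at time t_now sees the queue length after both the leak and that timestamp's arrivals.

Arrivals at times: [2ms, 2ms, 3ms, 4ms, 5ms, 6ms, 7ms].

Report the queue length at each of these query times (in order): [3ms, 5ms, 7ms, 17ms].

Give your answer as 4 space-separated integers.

Answer: 1 1 1 0

Derivation:
Queue lengths at query times:
  query t=3ms: backlog = 1
  query t=5ms: backlog = 1
  query t=7ms: backlog = 1
  query t=17ms: backlog = 0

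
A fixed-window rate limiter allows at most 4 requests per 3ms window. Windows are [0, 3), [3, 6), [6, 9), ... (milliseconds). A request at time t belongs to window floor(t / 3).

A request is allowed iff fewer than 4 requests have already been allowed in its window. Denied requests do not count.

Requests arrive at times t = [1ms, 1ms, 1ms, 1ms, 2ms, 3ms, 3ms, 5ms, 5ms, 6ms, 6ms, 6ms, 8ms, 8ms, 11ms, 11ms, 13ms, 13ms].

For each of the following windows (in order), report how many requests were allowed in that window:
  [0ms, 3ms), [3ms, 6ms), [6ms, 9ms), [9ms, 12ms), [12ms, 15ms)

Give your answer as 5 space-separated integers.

Answer: 4 4 4 2 2

Derivation:
Processing requests:
  req#1 t=1ms (window 0): ALLOW
  req#2 t=1ms (window 0): ALLOW
  req#3 t=1ms (window 0): ALLOW
  req#4 t=1ms (window 0): ALLOW
  req#5 t=2ms (window 0): DENY
  req#6 t=3ms (window 1): ALLOW
  req#7 t=3ms (window 1): ALLOW
  req#8 t=5ms (window 1): ALLOW
  req#9 t=5ms (window 1): ALLOW
  req#10 t=6ms (window 2): ALLOW
  req#11 t=6ms (window 2): ALLOW
  req#12 t=6ms (window 2): ALLOW
  req#13 t=8ms (window 2): ALLOW
  req#14 t=8ms (window 2): DENY
  req#15 t=11ms (window 3): ALLOW
  req#16 t=11ms (window 3): ALLOW
  req#17 t=13ms (window 4): ALLOW
  req#18 t=13ms (window 4): ALLOW

Allowed counts by window: 4 4 4 2 2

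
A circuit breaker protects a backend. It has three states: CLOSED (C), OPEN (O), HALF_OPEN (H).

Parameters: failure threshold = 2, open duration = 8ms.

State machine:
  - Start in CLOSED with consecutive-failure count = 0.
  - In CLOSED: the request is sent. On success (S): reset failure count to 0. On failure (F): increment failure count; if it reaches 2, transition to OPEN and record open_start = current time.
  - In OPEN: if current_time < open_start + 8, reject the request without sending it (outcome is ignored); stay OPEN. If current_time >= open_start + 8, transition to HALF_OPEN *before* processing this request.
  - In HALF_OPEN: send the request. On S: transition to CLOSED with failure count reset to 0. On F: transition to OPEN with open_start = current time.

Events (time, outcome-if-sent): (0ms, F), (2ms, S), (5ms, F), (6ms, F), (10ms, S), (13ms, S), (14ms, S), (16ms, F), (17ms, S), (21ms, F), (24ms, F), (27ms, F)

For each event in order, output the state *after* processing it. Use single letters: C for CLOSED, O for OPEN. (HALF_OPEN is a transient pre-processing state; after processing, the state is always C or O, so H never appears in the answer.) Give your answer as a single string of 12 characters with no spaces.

State after each event:
  event#1 t=0ms outcome=F: state=CLOSED
  event#2 t=2ms outcome=S: state=CLOSED
  event#3 t=5ms outcome=F: state=CLOSED
  event#4 t=6ms outcome=F: state=OPEN
  event#5 t=10ms outcome=S: state=OPEN
  event#6 t=13ms outcome=S: state=OPEN
  event#7 t=14ms outcome=S: state=CLOSED
  event#8 t=16ms outcome=F: state=CLOSED
  event#9 t=17ms outcome=S: state=CLOSED
  event#10 t=21ms outcome=F: state=CLOSED
  event#11 t=24ms outcome=F: state=OPEN
  event#12 t=27ms outcome=F: state=OPEN

Answer: CCCOOOCCCCOO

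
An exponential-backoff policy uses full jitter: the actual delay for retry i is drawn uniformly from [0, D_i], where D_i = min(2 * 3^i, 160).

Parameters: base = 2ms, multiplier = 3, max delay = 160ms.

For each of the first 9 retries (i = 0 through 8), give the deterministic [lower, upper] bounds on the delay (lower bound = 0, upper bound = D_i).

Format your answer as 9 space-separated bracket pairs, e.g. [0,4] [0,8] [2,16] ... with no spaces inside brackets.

Computing bounds per retry:
  i=0: D_i=min(2*3^0,160)=2, bounds=[0,2]
  i=1: D_i=min(2*3^1,160)=6, bounds=[0,6]
  i=2: D_i=min(2*3^2,160)=18, bounds=[0,18]
  i=3: D_i=min(2*3^3,160)=54, bounds=[0,54]
  i=4: D_i=min(2*3^4,160)=160, bounds=[0,160]
  i=5: D_i=min(2*3^5,160)=160, bounds=[0,160]
  i=6: D_i=min(2*3^6,160)=160, bounds=[0,160]
  i=7: D_i=min(2*3^7,160)=160, bounds=[0,160]
  i=8: D_i=min(2*3^8,160)=160, bounds=[0,160]

Answer: [0,2] [0,6] [0,18] [0,54] [0,160] [0,160] [0,160] [0,160] [0,160]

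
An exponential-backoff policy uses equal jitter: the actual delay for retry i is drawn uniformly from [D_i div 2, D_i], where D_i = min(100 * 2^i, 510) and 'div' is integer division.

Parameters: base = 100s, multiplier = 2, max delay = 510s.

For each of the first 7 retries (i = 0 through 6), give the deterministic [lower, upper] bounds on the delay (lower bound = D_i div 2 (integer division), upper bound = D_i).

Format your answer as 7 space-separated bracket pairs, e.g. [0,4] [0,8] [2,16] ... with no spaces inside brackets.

Computing bounds per retry:
  i=0: D_i=min(100*2^0,510)=100, bounds=[50,100]
  i=1: D_i=min(100*2^1,510)=200, bounds=[100,200]
  i=2: D_i=min(100*2^2,510)=400, bounds=[200,400]
  i=3: D_i=min(100*2^3,510)=510, bounds=[255,510]
  i=4: D_i=min(100*2^4,510)=510, bounds=[255,510]
  i=5: D_i=min(100*2^5,510)=510, bounds=[255,510]
  i=6: D_i=min(100*2^6,510)=510, bounds=[255,510]

Answer: [50,100] [100,200] [200,400] [255,510] [255,510] [255,510] [255,510]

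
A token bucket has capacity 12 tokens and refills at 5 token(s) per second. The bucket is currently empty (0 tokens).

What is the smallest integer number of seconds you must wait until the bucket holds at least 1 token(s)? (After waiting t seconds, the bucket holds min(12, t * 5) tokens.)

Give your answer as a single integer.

Answer: 1

Derivation:
Need t * 5 >= 1, so t >= 1/5.
Smallest integer t = ceil(1/5) = 1.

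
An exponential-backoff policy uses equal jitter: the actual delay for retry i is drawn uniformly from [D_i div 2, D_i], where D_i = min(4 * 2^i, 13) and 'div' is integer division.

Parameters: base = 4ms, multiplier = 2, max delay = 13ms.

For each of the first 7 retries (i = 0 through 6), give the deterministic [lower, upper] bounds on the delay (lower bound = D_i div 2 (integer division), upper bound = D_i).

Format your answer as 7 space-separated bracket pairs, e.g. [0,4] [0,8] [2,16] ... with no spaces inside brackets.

Computing bounds per retry:
  i=0: D_i=min(4*2^0,13)=4, bounds=[2,4]
  i=1: D_i=min(4*2^1,13)=8, bounds=[4,8]
  i=2: D_i=min(4*2^2,13)=13, bounds=[6,13]
  i=3: D_i=min(4*2^3,13)=13, bounds=[6,13]
  i=4: D_i=min(4*2^4,13)=13, bounds=[6,13]
  i=5: D_i=min(4*2^5,13)=13, bounds=[6,13]
  i=6: D_i=min(4*2^6,13)=13, bounds=[6,13]

Answer: [2,4] [4,8] [6,13] [6,13] [6,13] [6,13] [6,13]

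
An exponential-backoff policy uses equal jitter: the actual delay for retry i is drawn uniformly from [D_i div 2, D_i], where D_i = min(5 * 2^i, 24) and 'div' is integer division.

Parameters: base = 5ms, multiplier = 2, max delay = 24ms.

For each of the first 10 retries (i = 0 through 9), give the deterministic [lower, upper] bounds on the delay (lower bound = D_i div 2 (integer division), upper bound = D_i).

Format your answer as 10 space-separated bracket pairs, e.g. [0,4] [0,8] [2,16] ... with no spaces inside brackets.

Computing bounds per retry:
  i=0: D_i=min(5*2^0,24)=5, bounds=[2,5]
  i=1: D_i=min(5*2^1,24)=10, bounds=[5,10]
  i=2: D_i=min(5*2^2,24)=20, bounds=[10,20]
  i=3: D_i=min(5*2^3,24)=24, bounds=[12,24]
  i=4: D_i=min(5*2^4,24)=24, bounds=[12,24]
  i=5: D_i=min(5*2^5,24)=24, bounds=[12,24]
  i=6: D_i=min(5*2^6,24)=24, bounds=[12,24]
  i=7: D_i=min(5*2^7,24)=24, bounds=[12,24]
  i=8: D_i=min(5*2^8,24)=24, bounds=[12,24]
  i=9: D_i=min(5*2^9,24)=24, bounds=[12,24]

Answer: [2,5] [5,10] [10,20] [12,24] [12,24] [12,24] [12,24] [12,24] [12,24] [12,24]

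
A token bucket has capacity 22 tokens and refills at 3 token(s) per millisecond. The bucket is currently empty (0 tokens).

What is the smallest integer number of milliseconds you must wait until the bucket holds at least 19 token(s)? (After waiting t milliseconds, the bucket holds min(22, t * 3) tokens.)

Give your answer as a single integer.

Need t * 3 >= 19, so t >= 19/3.
Smallest integer t = ceil(19/3) = 7.

Answer: 7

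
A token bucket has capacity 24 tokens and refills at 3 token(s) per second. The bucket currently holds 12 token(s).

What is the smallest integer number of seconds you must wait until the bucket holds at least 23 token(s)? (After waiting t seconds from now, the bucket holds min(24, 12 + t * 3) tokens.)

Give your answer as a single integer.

Need 12 + t * 3 >= 23, so t >= 11/3.
Smallest integer t = ceil(11/3) = 4.

Answer: 4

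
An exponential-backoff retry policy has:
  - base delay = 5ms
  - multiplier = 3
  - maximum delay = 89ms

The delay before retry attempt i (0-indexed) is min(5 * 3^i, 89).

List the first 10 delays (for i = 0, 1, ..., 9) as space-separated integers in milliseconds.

Computing each delay:
  i=0: min(5*3^0, 89) = 5
  i=1: min(5*3^1, 89) = 15
  i=2: min(5*3^2, 89) = 45
  i=3: min(5*3^3, 89) = 89
  i=4: min(5*3^4, 89) = 89
  i=5: min(5*3^5, 89) = 89
  i=6: min(5*3^6, 89) = 89
  i=7: min(5*3^7, 89) = 89
  i=8: min(5*3^8, 89) = 89
  i=9: min(5*3^9, 89) = 89

Answer: 5 15 45 89 89 89 89 89 89 89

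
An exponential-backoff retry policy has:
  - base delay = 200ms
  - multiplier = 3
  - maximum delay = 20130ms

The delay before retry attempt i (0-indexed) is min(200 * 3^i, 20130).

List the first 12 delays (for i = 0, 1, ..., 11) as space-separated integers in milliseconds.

Answer: 200 600 1800 5400 16200 20130 20130 20130 20130 20130 20130 20130

Derivation:
Computing each delay:
  i=0: min(200*3^0, 20130) = 200
  i=1: min(200*3^1, 20130) = 600
  i=2: min(200*3^2, 20130) = 1800
  i=3: min(200*3^3, 20130) = 5400
  i=4: min(200*3^4, 20130) = 16200
  i=5: min(200*3^5, 20130) = 20130
  i=6: min(200*3^6, 20130) = 20130
  i=7: min(200*3^7, 20130) = 20130
  i=8: min(200*3^8, 20130) = 20130
  i=9: min(200*3^9, 20130) = 20130
  i=10: min(200*3^10, 20130) = 20130
  i=11: min(200*3^11, 20130) = 20130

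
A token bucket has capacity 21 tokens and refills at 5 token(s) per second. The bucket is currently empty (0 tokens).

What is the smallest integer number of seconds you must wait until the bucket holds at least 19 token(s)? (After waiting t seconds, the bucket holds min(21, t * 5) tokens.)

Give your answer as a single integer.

Answer: 4

Derivation:
Need t * 5 >= 19, so t >= 19/5.
Smallest integer t = ceil(19/5) = 4.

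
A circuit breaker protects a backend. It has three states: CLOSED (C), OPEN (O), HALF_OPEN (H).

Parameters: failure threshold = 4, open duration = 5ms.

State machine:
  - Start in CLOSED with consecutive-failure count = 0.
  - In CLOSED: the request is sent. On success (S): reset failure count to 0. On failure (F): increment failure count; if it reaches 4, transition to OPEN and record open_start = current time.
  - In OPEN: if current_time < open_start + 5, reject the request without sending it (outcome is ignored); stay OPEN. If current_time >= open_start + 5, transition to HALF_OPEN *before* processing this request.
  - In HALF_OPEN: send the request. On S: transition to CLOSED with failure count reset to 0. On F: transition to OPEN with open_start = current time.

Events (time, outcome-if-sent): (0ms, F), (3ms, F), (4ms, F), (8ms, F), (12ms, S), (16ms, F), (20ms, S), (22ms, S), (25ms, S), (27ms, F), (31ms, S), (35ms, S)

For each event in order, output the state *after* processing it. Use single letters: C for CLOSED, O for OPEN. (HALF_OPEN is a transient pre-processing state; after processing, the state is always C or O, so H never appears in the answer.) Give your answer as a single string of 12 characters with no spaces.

Answer: CCCOOOOCCCCC

Derivation:
State after each event:
  event#1 t=0ms outcome=F: state=CLOSED
  event#2 t=3ms outcome=F: state=CLOSED
  event#3 t=4ms outcome=F: state=CLOSED
  event#4 t=8ms outcome=F: state=OPEN
  event#5 t=12ms outcome=S: state=OPEN
  event#6 t=16ms outcome=F: state=OPEN
  event#7 t=20ms outcome=S: state=OPEN
  event#8 t=22ms outcome=S: state=CLOSED
  event#9 t=25ms outcome=S: state=CLOSED
  event#10 t=27ms outcome=F: state=CLOSED
  event#11 t=31ms outcome=S: state=CLOSED
  event#12 t=35ms outcome=S: state=CLOSED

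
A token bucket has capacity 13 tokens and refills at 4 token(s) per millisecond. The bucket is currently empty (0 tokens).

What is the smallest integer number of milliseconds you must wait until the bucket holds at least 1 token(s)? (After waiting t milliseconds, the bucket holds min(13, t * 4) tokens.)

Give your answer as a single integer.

Answer: 1

Derivation:
Need t * 4 >= 1, so t >= 1/4.
Smallest integer t = ceil(1/4) = 1.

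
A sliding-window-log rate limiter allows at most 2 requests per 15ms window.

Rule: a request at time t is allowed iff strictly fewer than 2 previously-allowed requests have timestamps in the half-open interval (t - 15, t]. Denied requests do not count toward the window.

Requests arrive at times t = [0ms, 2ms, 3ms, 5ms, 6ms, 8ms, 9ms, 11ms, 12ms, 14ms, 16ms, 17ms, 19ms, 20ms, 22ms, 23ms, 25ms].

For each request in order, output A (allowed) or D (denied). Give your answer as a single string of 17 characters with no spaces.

Tracking allowed requests in the window:
  req#1 t=0ms: ALLOW
  req#2 t=2ms: ALLOW
  req#3 t=3ms: DENY
  req#4 t=5ms: DENY
  req#5 t=6ms: DENY
  req#6 t=8ms: DENY
  req#7 t=9ms: DENY
  req#8 t=11ms: DENY
  req#9 t=12ms: DENY
  req#10 t=14ms: DENY
  req#11 t=16ms: ALLOW
  req#12 t=17ms: ALLOW
  req#13 t=19ms: DENY
  req#14 t=20ms: DENY
  req#15 t=22ms: DENY
  req#16 t=23ms: DENY
  req#17 t=25ms: DENY

Answer: AADDDDDDDDAADDDDD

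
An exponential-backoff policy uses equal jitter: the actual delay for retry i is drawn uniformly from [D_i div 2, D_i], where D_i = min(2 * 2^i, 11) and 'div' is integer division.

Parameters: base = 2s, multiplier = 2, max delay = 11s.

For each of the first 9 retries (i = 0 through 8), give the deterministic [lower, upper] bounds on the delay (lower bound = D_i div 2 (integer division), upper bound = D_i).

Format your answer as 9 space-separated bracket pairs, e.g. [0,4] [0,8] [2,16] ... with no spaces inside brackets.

Computing bounds per retry:
  i=0: D_i=min(2*2^0,11)=2, bounds=[1,2]
  i=1: D_i=min(2*2^1,11)=4, bounds=[2,4]
  i=2: D_i=min(2*2^2,11)=8, bounds=[4,8]
  i=3: D_i=min(2*2^3,11)=11, bounds=[5,11]
  i=4: D_i=min(2*2^4,11)=11, bounds=[5,11]
  i=5: D_i=min(2*2^5,11)=11, bounds=[5,11]
  i=6: D_i=min(2*2^6,11)=11, bounds=[5,11]
  i=7: D_i=min(2*2^7,11)=11, bounds=[5,11]
  i=8: D_i=min(2*2^8,11)=11, bounds=[5,11]

Answer: [1,2] [2,4] [4,8] [5,11] [5,11] [5,11] [5,11] [5,11] [5,11]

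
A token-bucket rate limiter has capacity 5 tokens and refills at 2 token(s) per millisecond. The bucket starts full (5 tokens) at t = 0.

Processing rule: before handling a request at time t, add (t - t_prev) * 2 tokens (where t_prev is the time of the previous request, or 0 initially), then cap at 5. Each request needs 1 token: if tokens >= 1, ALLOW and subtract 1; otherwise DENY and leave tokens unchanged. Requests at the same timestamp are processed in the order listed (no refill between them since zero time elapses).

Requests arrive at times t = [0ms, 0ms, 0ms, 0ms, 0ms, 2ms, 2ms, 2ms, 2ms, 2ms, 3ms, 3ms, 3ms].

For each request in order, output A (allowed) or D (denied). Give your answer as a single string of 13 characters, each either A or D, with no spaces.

Simulating step by step:
  req#1 t=0ms: ALLOW
  req#2 t=0ms: ALLOW
  req#3 t=0ms: ALLOW
  req#4 t=0ms: ALLOW
  req#5 t=0ms: ALLOW
  req#6 t=2ms: ALLOW
  req#7 t=2ms: ALLOW
  req#8 t=2ms: ALLOW
  req#9 t=2ms: ALLOW
  req#10 t=2ms: DENY
  req#11 t=3ms: ALLOW
  req#12 t=3ms: ALLOW
  req#13 t=3ms: DENY

Answer: AAAAAAAAADAAD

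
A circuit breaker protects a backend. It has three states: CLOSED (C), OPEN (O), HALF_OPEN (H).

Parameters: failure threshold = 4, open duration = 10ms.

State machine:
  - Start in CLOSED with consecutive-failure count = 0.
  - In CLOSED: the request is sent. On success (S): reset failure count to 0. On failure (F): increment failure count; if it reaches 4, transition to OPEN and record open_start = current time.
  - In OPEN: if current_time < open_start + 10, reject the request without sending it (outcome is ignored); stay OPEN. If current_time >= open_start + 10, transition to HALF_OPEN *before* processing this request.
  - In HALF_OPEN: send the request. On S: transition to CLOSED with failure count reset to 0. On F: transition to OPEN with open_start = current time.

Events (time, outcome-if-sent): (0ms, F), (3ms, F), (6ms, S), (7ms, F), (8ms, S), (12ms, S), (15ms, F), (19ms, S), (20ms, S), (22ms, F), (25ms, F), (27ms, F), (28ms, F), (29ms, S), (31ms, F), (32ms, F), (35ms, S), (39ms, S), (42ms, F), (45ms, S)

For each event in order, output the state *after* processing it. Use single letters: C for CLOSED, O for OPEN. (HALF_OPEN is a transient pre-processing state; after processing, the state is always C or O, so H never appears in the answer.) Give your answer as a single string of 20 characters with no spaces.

Answer: CCCCCCCCCCCCOOOOOCCC

Derivation:
State after each event:
  event#1 t=0ms outcome=F: state=CLOSED
  event#2 t=3ms outcome=F: state=CLOSED
  event#3 t=6ms outcome=S: state=CLOSED
  event#4 t=7ms outcome=F: state=CLOSED
  event#5 t=8ms outcome=S: state=CLOSED
  event#6 t=12ms outcome=S: state=CLOSED
  event#7 t=15ms outcome=F: state=CLOSED
  event#8 t=19ms outcome=S: state=CLOSED
  event#9 t=20ms outcome=S: state=CLOSED
  event#10 t=22ms outcome=F: state=CLOSED
  event#11 t=25ms outcome=F: state=CLOSED
  event#12 t=27ms outcome=F: state=CLOSED
  event#13 t=28ms outcome=F: state=OPEN
  event#14 t=29ms outcome=S: state=OPEN
  event#15 t=31ms outcome=F: state=OPEN
  event#16 t=32ms outcome=F: state=OPEN
  event#17 t=35ms outcome=S: state=OPEN
  event#18 t=39ms outcome=S: state=CLOSED
  event#19 t=42ms outcome=F: state=CLOSED
  event#20 t=45ms outcome=S: state=CLOSED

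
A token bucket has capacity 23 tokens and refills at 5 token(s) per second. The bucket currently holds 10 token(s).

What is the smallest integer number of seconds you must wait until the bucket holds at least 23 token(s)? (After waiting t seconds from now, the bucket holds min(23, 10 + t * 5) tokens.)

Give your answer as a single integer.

Answer: 3

Derivation:
Need 10 + t * 5 >= 23, so t >= 13/5.
Smallest integer t = ceil(13/5) = 3.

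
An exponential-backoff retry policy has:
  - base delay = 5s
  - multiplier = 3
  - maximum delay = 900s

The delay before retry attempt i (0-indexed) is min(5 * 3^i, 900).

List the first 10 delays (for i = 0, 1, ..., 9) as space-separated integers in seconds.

Computing each delay:
  i=0: min(5*3^0, 900) = 5
  i=1: min(5*3^1, 900) = 15
  i=2: min(5*3^2, 900) = 45
  i=3: min(5*3^3, 900) = 135
  i=4: min(5*3^4, 900) = 405
  i=5: min(5*3^5, 900) = 900
  i=6: min(5*3^6, 900) = 900
  i=7: min(5*3^7, 900) = 900
  i=8: min(5*3^8, 900) = 900
  i=9: min(5*3^9, 900) = 900

Answer: 5 15 45 135 405 900 900 900 900 900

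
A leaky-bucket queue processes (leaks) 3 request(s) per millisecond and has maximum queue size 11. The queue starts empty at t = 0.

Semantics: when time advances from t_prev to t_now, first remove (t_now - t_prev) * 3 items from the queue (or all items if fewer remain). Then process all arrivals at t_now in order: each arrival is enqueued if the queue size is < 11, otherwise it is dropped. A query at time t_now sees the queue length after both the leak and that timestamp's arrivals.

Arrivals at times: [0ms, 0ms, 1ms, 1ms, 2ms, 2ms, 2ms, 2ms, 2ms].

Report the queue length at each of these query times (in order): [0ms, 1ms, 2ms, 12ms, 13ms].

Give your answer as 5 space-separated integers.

Answer: 2 2 5 0 0

Derivation:
Queue lengths at query times:
  query t=0ms: backlog = 2
  query t=1ms: backlog = 2
  query t=2ms: backlog = 5
  query t=12ms: backlog = 0
  query t=13ms: backlog = 0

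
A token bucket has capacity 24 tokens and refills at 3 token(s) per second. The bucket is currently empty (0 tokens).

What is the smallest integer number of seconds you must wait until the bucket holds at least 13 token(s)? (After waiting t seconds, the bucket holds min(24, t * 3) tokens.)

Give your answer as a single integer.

Answer: 5

Derivation:
Need t * 3 >= 13, so t >= 13/3.
Smallest integer t = ceil(13/3) = 5.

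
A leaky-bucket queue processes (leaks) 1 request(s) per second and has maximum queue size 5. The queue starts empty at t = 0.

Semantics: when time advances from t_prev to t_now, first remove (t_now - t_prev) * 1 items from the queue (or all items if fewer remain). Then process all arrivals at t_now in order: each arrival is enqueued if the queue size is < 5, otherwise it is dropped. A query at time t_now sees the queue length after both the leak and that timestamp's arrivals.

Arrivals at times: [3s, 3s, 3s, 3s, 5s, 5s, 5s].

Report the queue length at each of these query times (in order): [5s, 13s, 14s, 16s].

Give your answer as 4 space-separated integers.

Answer: 5 0 0 0

Derivation:
Queue lengths at query times:
  query t=5s: backlog = 5
  query t=13s: backlog = 0
  query t=14s: backlog = 0
  query t=16s: backlog = 0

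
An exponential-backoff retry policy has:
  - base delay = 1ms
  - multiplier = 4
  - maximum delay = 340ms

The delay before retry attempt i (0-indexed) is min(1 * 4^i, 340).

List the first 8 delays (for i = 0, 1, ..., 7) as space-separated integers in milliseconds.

Computing each delay:
  i=0: min(1*4^0, 340) = 1
  i=1: min(1*4^1, 340) = 4
  i=2: min(1*4^2, 340) = 16
  i=3: min(1*4^3, 340) = 64
  i=4: min(1*4^4, 340) = 256
  i=5: min(1*4^5, 340) = 340
  i=6: min(1*4^6, 340) = 340
  i=7: min(1*4^7, 340) = 340

Answer: 1 4 16 64 256 340 340 340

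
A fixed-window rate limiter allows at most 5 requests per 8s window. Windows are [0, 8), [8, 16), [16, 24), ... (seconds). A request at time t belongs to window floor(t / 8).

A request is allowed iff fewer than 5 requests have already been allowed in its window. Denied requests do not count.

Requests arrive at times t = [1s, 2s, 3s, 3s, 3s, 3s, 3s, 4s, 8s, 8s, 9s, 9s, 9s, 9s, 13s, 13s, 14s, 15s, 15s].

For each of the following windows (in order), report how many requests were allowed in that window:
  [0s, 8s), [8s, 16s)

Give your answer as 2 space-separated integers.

Answer: 5 5

Derivation:
Processing requests:
  req#1 t=1s (window 0): ALLOW
  req#2 t=2s (window 0): ALLOW
  req#3 t=3s (window 0): ALLOW
  req#4 t=3s (window 0): ALLOW
  req#5 t=3s (window 0): ALLOW
  req#6 t=3s (window 0): DENY
  req#7 t=3s (window 0): DENY
  req#8 t=4s (window 0): DENY
  req#9 t=8s (window 1): ALLOW
  req#10 t=8s (window 1): ALLOW
  req#11 t=9s (window 1): ALLOW
  req#12 t=9s (window 1): ALLOW
  req#13 t=9s (window 1): ALLOW
  req#14 t=9s (window 1): DENY
  req#15 t=13s (window 1): DENY
  req#16 t=13s (window 1): DENY
  req#17 t=14s (window 1): DENY
  req#18 t=15s (window 1): DENY
  req#19 t=15s (window 1): DENY

Allowed counts by window: 5 5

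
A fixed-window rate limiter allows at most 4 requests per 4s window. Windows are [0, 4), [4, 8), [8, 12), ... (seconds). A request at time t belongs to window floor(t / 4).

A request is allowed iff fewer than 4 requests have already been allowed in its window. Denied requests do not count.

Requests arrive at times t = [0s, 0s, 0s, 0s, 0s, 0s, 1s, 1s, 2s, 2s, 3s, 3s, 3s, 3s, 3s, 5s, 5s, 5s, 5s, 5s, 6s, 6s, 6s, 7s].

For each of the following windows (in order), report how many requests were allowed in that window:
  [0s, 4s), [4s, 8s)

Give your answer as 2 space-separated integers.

Processing requests:
  req#1 t=0s (window 0): ALLOW
  req#2 t=0s (window 0): ALLOW
  req#3 t=0s (window 0): ALLOW
  req#4 t=0s (window 0): ALLOW
  req#5 t=0s (window 0): DENY
  req#6 t=0s (window 0): DENY
  req#7 t=1s (window 0): DENY
  req#8 t=1s (window 0): DENY
  req#9 t=2s (window 0): DENY
  req#10 t=2s (window 0): DENY
  req#11 t=3s (window 0): DENY
  req#12 t=3s (window 0): DENY
  req#13 t=3s (window 0): DENY
  req#14 t=3s (window 0): DENY
  req#15 t=3s (window 0): DENY
  req#16 t=5s (window 1): ALLOW
  req#17 t=5s (window 1): ALLOW
  req#18 t=5s (window 1): ALLOW
  req#19 t=5s (window 1): ALLOW
  req#20 t=5s (window 1): DENY
  req#21 t=6s (window 1): DENY
  req#22 t=6s (window 1): DENY
  req#23 t=6s (window 1): DENY
  req#24 t=7s (window 1): DENY

Allowed counts by window: 4 4

Answer: 4 4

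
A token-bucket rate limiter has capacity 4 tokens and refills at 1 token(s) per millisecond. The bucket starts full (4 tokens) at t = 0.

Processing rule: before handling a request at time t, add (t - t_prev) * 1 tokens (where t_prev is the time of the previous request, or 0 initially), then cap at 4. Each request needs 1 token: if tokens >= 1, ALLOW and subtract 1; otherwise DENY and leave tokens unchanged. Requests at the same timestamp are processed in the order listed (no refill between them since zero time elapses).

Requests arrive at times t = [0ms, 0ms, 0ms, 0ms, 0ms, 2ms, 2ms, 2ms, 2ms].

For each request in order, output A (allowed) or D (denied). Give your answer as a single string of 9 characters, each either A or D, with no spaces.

Simulating step by step:
  req#1 t=0ms: ALLOW
  req#2 t=0ms: ALLOW
  req#3 t=0ms: ALLOW
  req#4 t=0ms: ALLOW
  req#5 t=0ms: DENY
  req#6 t=2ms: ALLOW
  req#7 t=2ms: ALLOW
  req#8 t=2ms: DENY
  req#9 t=2ms: DENY

Answer: AAAADAADD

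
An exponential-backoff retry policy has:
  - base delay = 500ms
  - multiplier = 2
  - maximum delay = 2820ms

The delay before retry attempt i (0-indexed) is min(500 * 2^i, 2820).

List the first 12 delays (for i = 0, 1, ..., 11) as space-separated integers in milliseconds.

Answer: 500 1000 2000 2820 2820 2820 2820 2820 2820 2820 2820 2820

Derivation:
Computing each delay:
  i=0: min(500*2^0, 2820) = 500
  i=1: min(500*2^1, 2820) = 1000
  i=2: min(500*2^2, 2820) = 2000
  i=3: min(500*2^3, 2820) = 2820
  i=4: min(500*2^4, 2820) = 2820
  i=5: min(500*2^5, 2820) = 2820
  i=6: min(500*2^6, 2820) = 2820
  i=7: min(500*2^7, 2820) = 2820
  i=8: min(500*2^8, 2820) = 2820
  i=9: min(500*2^9, 2820) = 2820
  i=10: min(500*2^10, 2820) = 2820
  i=11: min(500*2^11, 2820) = 2820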